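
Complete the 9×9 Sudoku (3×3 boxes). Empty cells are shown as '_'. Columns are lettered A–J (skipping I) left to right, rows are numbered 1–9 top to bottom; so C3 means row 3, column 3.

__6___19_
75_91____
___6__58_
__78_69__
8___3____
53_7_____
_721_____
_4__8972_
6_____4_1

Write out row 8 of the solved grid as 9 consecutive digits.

145389726

J8 = 6: in row 8, 6 can only go here (every other open cell in that row sees a 6).
E7 = 6 (hidden single in row 7).
F7 = 4 (hidden single in row 7).
B5 = 6 (hidden single in column 2).
G5 = 2 (sole candidate).
C5 = 9 (hidden single in row 5).
E6 = 9 (hidden single in row 6).
F6 = 2 (hidden single in row 6).
J2 = 2 (hidden single in row 2).
B9 = 9 (hidden single in row 9).
A7 = 3 (sole candidate).
G7 = 8 (sole candidate).
H7 = 5 (sole candidate).
J7 = 9 (sole candidate).
A8 = 1: row 8 has {2,4,6,7,8,9}; col 1 has {3,5,6,7,8}; box has {2,3,4,6,7,9} → only 1 remains.
C8 = 5: row 8 has {1,2,4,6,7,8,9}; col 3 has {2,6,7,9}; box has {1,2,3,4,6,7,9} → only 5 remains.
D8 = 3: row 8 has {1,2,4,5,6,7,8,9}; col 4 has {1,6,7,8,9}; box has {1,4,6,8,9} → only 3 remains.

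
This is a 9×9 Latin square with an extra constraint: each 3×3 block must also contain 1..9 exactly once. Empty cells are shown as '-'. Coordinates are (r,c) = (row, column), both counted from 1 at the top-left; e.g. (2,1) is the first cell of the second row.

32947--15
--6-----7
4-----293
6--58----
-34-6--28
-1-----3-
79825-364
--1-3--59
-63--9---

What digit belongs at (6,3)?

(3,5) = 1 (sole candidate).
(4,2) = 7 (sole candidate).
(4,3) = 2 (sole candidate).
(4,8) = 4 (sole candidate).
(4,9) = 1 (sole candidate).
(6,3) = 5: row 6 has {1,3}; col 3 has {1,2,3,4,6,8,9}; box has {1,2,3,4,6,7} → only 5 remains.

5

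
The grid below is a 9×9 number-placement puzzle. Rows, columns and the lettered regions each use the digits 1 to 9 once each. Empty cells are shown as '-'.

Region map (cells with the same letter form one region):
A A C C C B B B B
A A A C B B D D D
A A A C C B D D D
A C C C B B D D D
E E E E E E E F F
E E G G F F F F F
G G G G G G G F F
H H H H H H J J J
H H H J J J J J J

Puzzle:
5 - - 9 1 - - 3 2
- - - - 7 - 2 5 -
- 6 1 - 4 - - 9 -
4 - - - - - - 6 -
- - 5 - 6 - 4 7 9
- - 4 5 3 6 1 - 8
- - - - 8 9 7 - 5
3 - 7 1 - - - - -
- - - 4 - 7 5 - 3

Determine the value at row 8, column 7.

9

row 3, column 9 = 7: row 3 has {1,4,6,9}; col 9 has {2,3,5,8,9}; region has {2,5,6,9} → only 7 remains.
row 4, column 9 = 1: row 4 has {4,6}; col 9 has {2,3,5,7,8,9}; region has {2,5,6,7,9} → only 1 remains.
row 6, column 8 = 2: row 6 has {1,3,4,5,6,8}; col 8 has {3,5,6,7,9}; region has {1,3,5,6,7,8,9} → only 2 remains.
row 7, column 8 = 4: row 7 has {5,7,8,9}; col 8 has {2,3,5,6,7,9}; region has {1,2,3,5,6,7,8,9} → only 4 remains.
row 8, column 8 = 8: row 8 has {1,3,7}; col 8 has {2,3,4,5,6,7,9}; region has {3,4,5,7} → only 8 remains.
row 8, column 9 = 6: row 8 has {1,3,7,8}; col 9 has {1,2,3,5,7,8,9}; region has {3,4,5,7,8} → only 6 remains.
row 9, column 8 = 1: row 9 has {3,4,5,7}; col 8 has {2,3,4,5,6,7,8,9}; region has {3,4,5,6,7,8} → only 1 remains.
row 2, column 9 = 4: row 2 has {2,5,7}; col 9 has {1,2,3,5,6,7,8,9}; region has {1,2,5,6,7,9} → only 4 remains.
row 8, column 7 = 9: row 8 has {1,3,6,7,8}; col 7 has {1,2,4,5,7}; region has {1,3,4,5,6,7,8} → only 9 remains.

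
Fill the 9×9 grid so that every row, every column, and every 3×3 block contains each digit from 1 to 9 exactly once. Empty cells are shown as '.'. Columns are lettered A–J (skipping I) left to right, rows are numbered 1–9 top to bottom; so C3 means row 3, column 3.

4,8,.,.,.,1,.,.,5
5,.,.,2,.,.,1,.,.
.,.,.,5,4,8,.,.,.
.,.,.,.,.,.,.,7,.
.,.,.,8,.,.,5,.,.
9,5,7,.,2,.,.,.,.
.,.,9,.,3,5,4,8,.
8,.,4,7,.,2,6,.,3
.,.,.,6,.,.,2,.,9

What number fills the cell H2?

D7 = 1: row 7 has {3,4,5,8,9}; col 4 has {2,5,6,7,8}; box has {2,3,5,6,7} → only 1 remains.
J7 = 7: row 7 has {1,3,4,5,8,9}; col 9 has {3,5,9}; box has {2,3,4,6,8,9} → only 7 remains.
B8 = 1: row 8 has {2,3,4,6,7,8}; col 2 has {5,8}; box has {4,8,9} → only 1 remains.
E8 = 9: row 8 has {1,2,3,4,6,7,8}; col 5 has {2,3,4}; box has {1,2,3,5,6,7} → only 9 remains.
H8 = 5: row 8 has {1,2,3,4,6,7,8,9}; col 8 has {7,8}; box has {2,3,4,6,7,8,9} → only 5 remains.
E9 = 8: row 9 has {2,6,9}; col 5 has {2,3,4,9}; box has {1,2,3,5,6,7,9} → only 8 remains.
F9 = 4: row 9 has {2,6,8,9}; col 6 has {1,2,5,8}; box has {1,2,3,5,6,7,8,9} → only 4 remains.
H9 = 1: row 9 has {2,4,6,8,9}; col 8 has {5,7,8}; box has {2,3,4,5,6,7,8,9} → only 1 remains.
J2 = 8: in row 2, 8 can only go here (every other open cell in that row sees an 8).
H2 = 4: in row 2, 4 can only go here (every other open cell in that row sees a 4).

4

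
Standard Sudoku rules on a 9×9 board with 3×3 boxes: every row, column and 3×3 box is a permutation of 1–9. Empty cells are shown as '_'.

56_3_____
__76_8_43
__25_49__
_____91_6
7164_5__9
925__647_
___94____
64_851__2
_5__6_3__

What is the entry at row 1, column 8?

2

row 2, column 1 = 1: row 2 has {3,4,6,7,8}; col 1 has {5,6,7,9}; box has {2,5,6,7} → only 1 remains.
row 2, column 2 = 9: row 2 has {1,3,4,6,7,8}; col 2 has {1,2,4,5,6}; box has {1,2,5,6,7} → only 9 remains.
row 2, column 5 = 2: row 2 has {1,3,4,6,7,8,9}; col 5 has {4,5,6}; box has {3,4,5,6,8} → only 2 remains.
row 2, column 7 = 5: row 2 has {1,2,3,4,6,7,8,9}; col 7 has {1,3,4,9}; box has {3,4,9} → only 5 remains.
row 6, column 4 = 1: row 6 has {2,4,5,6,7,9}; col 4 has {3,4,5,6,8,9}; box has {4,5,6,9} → only 1 remains.
row 6, column 9 = 8: row 6 has {1,2,4,5,6,7,9}; col 9 has {2,3,6,9}; box has {1,4,6,7,9} → only 8 remains.
row 8, column 7 = 7: row 8 has {1,2,4,5,6,8}; col 7 has {1,3,4,5,9}; box has {2,3} → only 7 remains.
row 8, column 8 = 9: row 8 has {1,2,4,5,6,7,8}; col 8 has {4,7}; box has {2,3,7} → only 9 remains.
row 1, column 6 = 7: row 1 has {3,5,6}; col 6 has {1,4,5,6,8,9}; box has {2,3,4,5,6,8} → only 7 remains.
row 1, column 9 = 1: row 1 has {3,5,6,7}; col 9 has {2,3,6,8,9}; box has {3,4,5,9} → only 1 remains.
row 3, column 5 = 1: row 3 has {2,4,5,9}; col 5 has {2,4,5,6}; box has {2,3,4,5,6,7,8} → only 1 remains.
row 3, column 9 = 7: row 3 has {1,2,4,5,9}; col 9 has {1,2,3,6,8,9}; box has {1,3,4,5,9} → only 7 remains.
row 5, column 7 = 2: row 5 has {1,4,5,6,7,9}; col 7 has {1,3,4,5,7,9}; box has {1,4,6,7,8,9} → only 2 remains.
row 5, column 8 = 3: row 5 has {1,2,4,5,6,7,9}; col 8 has {4,7,9}; box has {1,2,4,6,7,8,9} → only 3 remains.
row 6, column 5 = 3: row 6 has {1,2,4,5,6,7,8,9}; col 5 has {1,2,4,5,6}; box has {1,4,5,6,9} → only 3 remains.
row 7, column 9 = 5: row 7 has {4,9}; col 9 has {1,2,3,6,7,8,9}; box has {2,3,7,9} → only 5 remains.
row 8, column 3 = 3: row 8 has {1,2,4,5,6,7,8,9}; col 3 has {2,5,6,7}; box has {4,5,6} → only 3 remains.
row 9, column 6 = 2: row 9 has {3,5,6}; col 6 has {1,4,5,6,7,8,9}; box has {1,4,5,6,8,9} → only 2 remains.
row 9, column 9 = 4: row 9 has {2,3,5,6}; col 9 has {1,2,3,5,6,7,8,9}; box has {2,3,5,7,9} → only 4 remains.
row 1, column 5 = 9: row 1 has {1,3,5,6,7}; col 5 has {1,2,3,4,5,6}; box has {1,2,3,4,5,6,7,8} → only 9 remains.
row 1, column 7 = 8: row 1 has {1,3,5,6,7,9}; col 7 has {1,2,3,4,5,7,9}; box has {1,3,4,5,7,9} → only 8 remains.
row 1, column 8 = 2: row 1 has {1,3,5,6,7,8,9}; col 8 has {3,4,7,9}; box has {1,3,4,5,7,8,9} → only 2 remains.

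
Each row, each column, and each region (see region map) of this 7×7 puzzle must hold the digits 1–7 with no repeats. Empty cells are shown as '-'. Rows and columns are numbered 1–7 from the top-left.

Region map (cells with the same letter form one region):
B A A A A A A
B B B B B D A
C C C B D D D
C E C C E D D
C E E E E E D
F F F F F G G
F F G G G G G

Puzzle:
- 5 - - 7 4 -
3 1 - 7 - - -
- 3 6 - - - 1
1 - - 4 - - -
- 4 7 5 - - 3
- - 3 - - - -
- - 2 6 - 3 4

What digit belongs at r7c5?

r1c3 = 1: row 1 has {4,5,7}; col 3 has {2,3,6,7}; region has {4,5,7} → only 1 remains.
r3c4 = 2: row 3 has {1,3,6}; col 4 has {4,5,6,7}; region has {1,3,7} → only 2 remains.
r4c3 = 5: row 4 has {1,4}; col 3 has {1,2,3,6,7}; region has {1,3,4,6} → only 5 remains.
r5c1 = 2: row 5 has {3,4,5,7}; col 1 has {1,3}; region has {1,3,4,5,6} → only 2 remains.
r6c4 = 1: row 6 has {3}; col 4 has {2,4,5,6,7}; region has {3} → only 1 remains.
r7c2 = 7: row 7 has {2,3,4,6}; col 2 has {1,3,4,5}; region has {1,3} → only 7 remains.
r1c1 = 6: row 1 has {1,4,5,7}; col 1 has {1,2,3}; region has {1,2,3,7} → only 6 remains.
r1c4 = 3: row 1 has {1,4,5,6,7}; col 4 has {1,2,4,5,6,7}; region has {1,4,5,7} → only 3 remains.
r1c7 = 2: row 1 has {1,3,4,5,6,7}; col 7 has {1,3,4}; region has {1,3,4,5,7} → only 2 remains.
r2c3 = 4: row 2 has {1,3,7}; col 3 has {1,2,3,5,6,7}; region has {1,2,3,6,7} → only 4 remains.
r2c5 = 5: row 2 has {1,3,4,7}; col 5 has {7}; region has {1,2,3,4,6,7} → only 5 remains.
r2c7 = 6: row 2 has {1,3,4,5,7}; col 7 has {1,2,3,4}; region has {1,2,3,4,5,7} → only 6 remains.
r3c1 = 7: row 3 has {1,2,3,6}; col 1 has {1,2,3,6}; region has {1,2,3,4,5,6} → only 7 remains.
r3c5 = 4: row 3 has {1,2,3,6,7}; col 5 has {5,7}; region has {1,3} → only 4 remains.
r3c6 = 5: row 3 has {1,2,3,4,6,7}; col 6 has {3,4}; region has {1,3,4} → only 5 remains.
r4c7 = 7: row 4 has {1,4,5}; col 7 has {1,2,3,4,6}; region has {1,3,4,5} → only 7 remains.
r6c6 = 7: row 6 has {1,3}; col 6 has {3,4,5}; region has {2,3,4,6} → only 7 remains.
r6c7 = 5: row 6 has {1,3,7}; col 7 has {1,2,3,4,6,7}; region has {2,3,4,6,7} → only 5 remains.
r7c1 = 5: row 7 has {2,3,4,6,7}; col 1 has {1,2,3,6,7}; region has {1,3,7} → only 5 remains.
r7c5 = 1: row 7 has {2,3,4,5,6,7}; col 5 has {4,5,7}; region has {2,3,4,5,6,7} → only 1 remains.

1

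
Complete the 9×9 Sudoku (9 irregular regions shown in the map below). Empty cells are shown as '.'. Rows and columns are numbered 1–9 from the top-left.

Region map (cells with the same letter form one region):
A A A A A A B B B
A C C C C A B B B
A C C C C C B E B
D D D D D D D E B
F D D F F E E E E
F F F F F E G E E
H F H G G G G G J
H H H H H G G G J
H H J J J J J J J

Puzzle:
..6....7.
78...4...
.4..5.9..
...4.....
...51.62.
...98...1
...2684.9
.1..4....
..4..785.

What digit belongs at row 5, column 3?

row 1, column 9 = 4: in row 1, 4 can only go here (every other open cell in that row sees a 4).
row 5, column 1 = 4: in row 5, 4 can only go here (every other open cell in that row sees a 4).
row 6, column 8 = 4: in row 6, 4 can only go here (every other open cell in that row sees a 4).
row 7, column 8 = 1: in row 7, 1 can only go here (every other open cell in that row sees a 1).
row 9, column 4 = 1: in row 9, 1 can only go here (every other open cell in that row sees a 1).
row 4, column 5 = 7: in column 5, 7 can only go here (every other open cell in that column sees a 7).
row 5, column 9 = 7: in row 5, 7 can only go here (every other open cell in that row sees a 7).
row 5, column 3 = 8: in row 5, 8 can only go here (every other open cell in that row sees an 8).

8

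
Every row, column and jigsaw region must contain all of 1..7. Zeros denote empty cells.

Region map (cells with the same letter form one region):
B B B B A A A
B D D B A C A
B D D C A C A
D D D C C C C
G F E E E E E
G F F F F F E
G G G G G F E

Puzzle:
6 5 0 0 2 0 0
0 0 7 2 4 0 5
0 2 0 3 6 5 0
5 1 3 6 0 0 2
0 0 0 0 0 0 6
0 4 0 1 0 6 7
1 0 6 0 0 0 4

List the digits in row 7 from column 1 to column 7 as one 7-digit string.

row 2, column 1 = 3: row 2 has {2,4,5,7}; col 1 has {1,5,6}; region has {2,5,6} → only 3 remains.
row 2, column 2 = 6: row 2 has {2,3,4,5,7}; col 2 has {1,2,4,5}; region has {1,2,3,5,7} → only 6 remains.
row 2, column 6 = 1: row 2 has {2,3,4,5,6,7}; col 6 has {5,6}; region has {2,3,5,6} → only 1 remains.
row 3, column 3 = 4: row 3 has {2,3,5,6}; col 3 has {3,6,7}; region has {1,2,3,5,6,7} → only 4 remains.
row 3, column 7 = 1: row 3 has {2,3,4,5,6}; col 7 has {2,4,5,6,7}; region has {2,4,5,6} → only 1 remains.
row 4, column 5 = 7: row 4 has {1,2,3,5,6}; col 5 has {2,4,6}; region has {1,2,3,5,6} → only 7 remains.
row 4, column 6 = 4: row 4 has {1,2,3,5,6,7}; col 6 has {1,5,6}; region has {1,2,3,5,6,7} → only 4 remains.
row 5, column 4 = 5: row 5 has {6}; col 4 has {1,2,3,6}; region has {4,6,7} → only 5 remains.
row 6, column 1 = 2: row 6 has {1,4,6,7}; col 1 has {1,3,5,6}; region has {1,6} → only 2 remains.
row 6, column 3 = 5: row 6 has {1,2,4,6,7}; col 3 has {3,4,6,7}; region has {1,4,6} → only 5 remains.
row 6, column 5 = 3: row 6 has {1,2,4,5,6,7}; col 5 has {2,4,6,7}; region has {1,4,5,6} → only 3 remains.
row 7, column 4 = 7: row 7 has {1,4,6}; col 4 has {1,2,3,5,6}; region has {1,2,6} → only 7 remains.
row 7, column 5 = 5: row 7 has {1,4,6,7}; col 5 has {2,3,4,6,7}; region has {1,2,6,7} → only 5 remains.
row 7, column 6 = 2: row 7 has {1,4,5,6,7}; col 6 has {1,4,5,6}; region has {1,3,4,5,6} → only 2 remains.
row 1, column 3 = 1: row 1 has {2,5,6}; col 3 has {3,4,5,6,7}; region has {2,3,5,6} → only 1 remains.
row 1, column 4 = 4: row 1 has {1,2,5,6}; col 4 has {1,2,3,5,6,7}; region has {1,2,3,5,6} → only 4 remains.
row 1, column 7 = 3: row 1 has {1,2,4,5,6}; col 7 has {1,2,4,5,6,7}; region has {1,2,4,5,6} → only 3 remains.
row 3, column 1 = 7: row 3 has {1,2,3,4,5,6}; col 1 has {1,2,3,5,6}; region has {1,2,3,4,5,6} → only 7 remains.
row 5, column 1 = 4: row 5 has {5,6}; col 1 has {1,2,3,5,6,7}; region has {1,2,5,6,7} → only 4 remains.
row 5, column 2 = 7: row 5 has {4,5,6}; col 2 has {1,2,4,5,6}; region has {1,2,3,4,5,6} → only 7 remains.
row 5, column 3 = 2: row 5 has {4,5,6,7}; col 3 has {1,3,4,5,6,7}; region has {4,5,6,7} → only 2 remains.
row 5, column 5 = 1: row 5 has {2,4,5,6,7}; col 5 has {2,3,4,5,6,7}; region has {2,4,5,6,7} → only 1 remains.
row 5, column 6 = 3: row 5 has {1,2,4,5,6,7}; col 6 has {1,2,4,5,6}; region has {1,2,4,5,6,7} → only 3 remains.
row 7, column 2 = 3: row 7 has {1,2,4,5,6,7}; col 2 has {1,2,4,5,6,7}; region has {1,2,4,5,6,7} → only 3 remains.

1367524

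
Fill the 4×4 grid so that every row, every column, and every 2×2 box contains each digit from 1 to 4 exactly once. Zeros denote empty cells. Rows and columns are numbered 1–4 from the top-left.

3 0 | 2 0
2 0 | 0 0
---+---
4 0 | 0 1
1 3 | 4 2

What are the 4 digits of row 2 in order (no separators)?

2413

r1c4 = 4: row 1 has {2,3}; col 4 has {1,2}; box has {2} → only 4 remains.
r2c4 = 3: row 2 has {2}; col 4 has {1,2,4}; box has {2,4} → only 3 remains.
r3c2 = 2: row 3 has {1,4}; col 2 has {3}; box has {1,3,4} → only 2 remains.
r3c3 = 3: row 3 has {1,2,4}; col 3 has {2,4}; box has {1,2,4} → only 3 remains.
r1c2 = 1: row 1 has {2,3,4}; col 2 has {2,3}; box has {2,3} → only 1 remains.
r2c2 = 4: row 2 has {2,3}; col 2 has {1,2,3}; box has {1,2,3} → only 4 remains.
r2c3 = 1: row 2 has {2,3,4}; col 3 has {2,3,4}; box has {2,3,4} → only 1 remains.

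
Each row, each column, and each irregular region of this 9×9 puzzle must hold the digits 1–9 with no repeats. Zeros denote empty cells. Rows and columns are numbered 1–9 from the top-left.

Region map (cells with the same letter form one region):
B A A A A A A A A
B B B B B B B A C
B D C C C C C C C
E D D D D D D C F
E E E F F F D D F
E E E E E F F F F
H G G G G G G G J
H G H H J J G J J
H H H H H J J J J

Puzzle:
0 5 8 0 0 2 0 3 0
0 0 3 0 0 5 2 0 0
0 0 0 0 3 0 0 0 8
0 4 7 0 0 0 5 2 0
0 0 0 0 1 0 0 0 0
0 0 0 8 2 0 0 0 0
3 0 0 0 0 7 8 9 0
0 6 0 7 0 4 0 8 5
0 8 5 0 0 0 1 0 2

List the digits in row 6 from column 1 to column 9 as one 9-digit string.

139826754

row 5, column 8 = 6 (sole candidate).
row 7, column 9 = 6 (sole candidate).
row 8, column 5 = 9 (sole candidate).
row 8, column 7 = 3 (sole candidate).
row 9, column 6 = 3 (sole candidate).
row 9, column 8 = 7 (sole candidate).
row 4, column 5 = 8 (sole candidate).
row 5, column 7 = 9 (sole candidate).
row 4, column 6 = 1 (sole candidate).
row 5, column 3 = 4 (sole candidate).
row 5, column 6 = 8 (sole candidate).
row 3, column 2 = 2 (sole candidate).
row 4, column 4 = 3 (sole candidate).
row 4, column 9 = 9 (sole candidate).
row 6, column 6 = 6: row 6 has {2,8}; col 6 has {1,2,3,4,5,7,8}; region has {1,8,9} → only 6 remains.
row 7, column 2 = 1 (sole candidate).
row 7, column 3 = 2 (sole candidate).
row 8, column 3 = 1 (sole candidate).
row 3, column 6 = 9 (sole candidate).
row 4, column 1 = 6 (sole candidate).
row 6, column 3 = 9: row 6 has {2,6,8}; col 3 has {1,2,3,4,5,7,8}; region has {2,4,6,8} → only 9 remains.
row 8, column 1 = 2 (sole candidate).
row 3, column 3 = 6 (sole candidate).
row 2, column 1 = 8 (hidden single in row 2).
row 5, column 4 = 2 (hidden single in row 5).
row 5, column 1 = 5 (hidden single in row 5).
row 6, column 1 = 1: in row 6, 1 can only go here (every other open cell in that row sees a 1).
row 6, column 8 = 5: in row 6, 5 can only go here (every other open cell in that row sees a 5).
row 3, column 4 = 5 (hidden single in row 3).
row 7, column 4 = 4 (sole candidate).
row 7, column 5 = 5 (sole candidate).
row 3, column 8 = 1 (hidden single in row 3).
row 2, column 8 = 4 (sole candidate).
row 2, column 9 = 7 (sole candidate).
row 3, column 7 = 4 (sole candidate).
row 5, column 9 = 3 (sole candidate).
row 6, column 7 = 7: row 6 has {1,2,5,6,8,9}; col 7 has {1,2,3,4,5,8,9}; region has {1,2,3,5,6,8,9} → only 7 remains.
row 6, column 9 = 4: row 6 has {1,2,5,6,7,8,9}; col 9 has {2,3,5,6,7,8,9}; region has {1,2,3,5,6,7,8,9} → only 4 remains.
row 1, column 7 = 6 (sole candidate).
row 1, column 9 = 1 (sole candidate).
row 2, column 2 = 9 (sole candidate).
row 2, column 5 = 6 (sole candidate).
row 3, column 1 = 7 (sole candidate).
row 5, column 2 = 7 (sole candidate).
row 6, column 2 = 3: row 6 has {1,2,4,5,6,7,8,9}; col 2 has {1,2,4,5,6,7,8,9}; region has {1,2,4,5,6,7,8,9} → only 3 remains.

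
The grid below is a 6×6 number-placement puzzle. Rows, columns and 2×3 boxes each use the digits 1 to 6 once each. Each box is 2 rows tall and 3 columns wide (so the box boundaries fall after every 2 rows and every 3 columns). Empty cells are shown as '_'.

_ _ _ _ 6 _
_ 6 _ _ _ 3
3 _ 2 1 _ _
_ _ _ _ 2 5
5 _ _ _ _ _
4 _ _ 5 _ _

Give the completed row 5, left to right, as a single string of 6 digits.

523614

row 3, column 5 = 4: row 3 has {1,2,3}; col 5 has {2,6}; box has {1,2,5} → only 4 remains.
row 3, column 6 = 6: row 3 has {1,2,3,4}; col 6 has {3,5}; box has {1,2,4,5} → only 6 remains.
row 4, column 4 = 3: row 4 has {2,5}; col 4 has {1,5}; box has {1,2,4,5,6} → only 3 remains.
row 3, column 2 = 5: row 3 has {1,2,3,4,6}; col 2 has {6}; box has {2,3} → only 5 remains.
row 1, column 3 = 5: in row 1, 5 can only go here (every other open cell in that row sees a 5).
row 1, column 2 = 3: in row 1, 3 can only go here (every other open cell in that row sees a 3).
row 2, column 5 = 5: in row 2, 5 can only go here (every other open cell in that row sees a 5).
row 6, column 3 = 6: in row 6, 6 can only go here (every other open cell in that row sees a 6).
row 4, column 1 = 6: in row 4, 6 can only go here (every other open cell in that row sees a 6).
row 5, column 4 = 6: in row 5, 6 can only go here (every other open cell in that row sees a 6).
row 5, column 6 = 4: in row 5, 4 can only go here (every other open cell in that row sees a 4).
row 1, column 4 = 4: in row 1, 4 can only go here (every other open cell in that row sees a 4).
row 2, column 4 = 2: row 2 has {3,5,6}; col 4 has {1,3,4,5,6}; box has {3,4,5,6} → only 2 remains.
row 1, column 6 = 1: row 1 has {3,4,5,6}; col 6 has {3,4,5,6}; box has {2,3,4,5,6} → only 1 remains.
row 2, column 1 = 1: row 2 has {2,3,5,6}; col 1 has {3,4,5,6}; box has {3,5,6} → only 1 remains.
row 2, column 3 = 4: row 2 has {1,2,3,5,6}; col 3 has {2,5,6}; box has {1,3,5,6} → only 4 remains.
row 4, column 3 = 1: row 4 has {2,3,5,6}; col 3 has {2,4,5,6}; box has {2,3,5,6} → only 1 remains.
row 5, column 3 = 3: row 5 has {4,5,6}; col 3 has {1,2,4,5,6}; box has {4,5,6} → only 3 remains.
row 5, column 5 = 1: row 5 has {3,4,5,6}; col 5 has {2,4,5,6}; box has {4,5,6} → only 1 remains.
row 6, column 5 = 3: row 6 has {4,5,6}; col 5 has {1,2,4,5,6}; box has {1,4,5,6} → only 3 remains.
row 6, column 6 = 2: row 6 has {3,4,5,6}; col 6 has {1,3,4,5,6}; box has {1,3,4,5,6} → only 2 remains.
row 1, column 1 = 2: row 1 has {1,3,4,5,6}; col 1 has {1,3,4,5,6}; box has {1,3,4,5,6} → only 2 remains.
row 4, column 2 = 4: row 4 has {1,2,3,5,6}; col 2 has {3,5,6}; box has {1,2,3,5,6} → only 4 remains.
row 5, column 2 = 2: row 5 has {1,3,4,5,6}; col 2 has {3,4,5,6}; box has {3,4,5,6} → only 2 remains.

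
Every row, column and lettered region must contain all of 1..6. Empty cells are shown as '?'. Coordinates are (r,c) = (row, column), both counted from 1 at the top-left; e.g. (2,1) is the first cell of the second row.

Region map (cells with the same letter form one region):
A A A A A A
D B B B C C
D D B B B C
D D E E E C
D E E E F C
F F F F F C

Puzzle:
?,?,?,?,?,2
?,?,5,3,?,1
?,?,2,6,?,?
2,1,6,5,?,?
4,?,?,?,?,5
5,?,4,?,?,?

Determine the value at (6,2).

(2,1) = 6 (sole candidate).
(2,2) = 4 (sole candidate).
(2,5) = 2 (sole candidate).
(3,1) = 3 (sole candidate).
(3,2) = 5 (sole candidate).
(3,5) = 1 (sole candidate).
(3,6) = 4 (sole candidate).
(4,6) = 3 (sole candidate).
(6,6) = 6 (sole candidate).
(1,1) = 1 (sole candidate).
(1,3) = 3 (sole candidate).
(1,4) = 4 (sole candidate).
(4,5) = 4 (sole candidate).
(5,3) = 1 (sole candidate).
(5,4) = 2 (sole candidate).
(6,4) = 1 (sole candidate).
(6,5) = 3 (sole candidate).
(1,2) = 6 (sole candidate).
(1,5) = 5 (sole candidate).
(5,2) = 3 (sole candidate).
(5,5) = 6 (sole candidate).
(6,2) = 2: row 6 has {1,3,4,5,6}; col 2 has {1,3,4,5,6}; region has {1,3,4,5,6} → only 2 remains.

2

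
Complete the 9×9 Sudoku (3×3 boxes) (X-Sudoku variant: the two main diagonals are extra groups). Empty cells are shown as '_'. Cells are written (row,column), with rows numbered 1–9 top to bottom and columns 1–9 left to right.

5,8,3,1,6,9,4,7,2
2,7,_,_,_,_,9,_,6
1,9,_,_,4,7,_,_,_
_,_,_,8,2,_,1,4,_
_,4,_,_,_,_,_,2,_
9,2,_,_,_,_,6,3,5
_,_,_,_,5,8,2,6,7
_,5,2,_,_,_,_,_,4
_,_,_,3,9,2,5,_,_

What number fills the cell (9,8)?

8

(2,3) = 4: row 2 has {2,6,7,9}; col 3 has {2,3}; box has {1,2,3,5,7,8,9} → only 4 remains.
(2,4) = 5: row 2 has {2,4,6,7,9}; col 4 has {1,3,8}; box has {1,4,6,7,9} → only 5 remains.
(2,6) = 3: row 2 has {2,4,5,6,7,9}; col 6 has {2,7,8,9}; box has {1,4,5,6,7,9} → only 3 remains.
(3,3) = 6: row 3 has {1,4,7,9}; col 3 has {2,3,4}; box has {1,2,3,4,5,7,8,9}; main diagonal has {2,5,7,8} → only 6 remains.
(3,4) = 2: row 3 has {1,4,6,7,9}; col 4 has {1,3,5,8}; box has {1,3,4,5,6,7,9} → only 2 remains.
(4,6) = 6: row 4 has {1,2,4,8}; col 6 has {2,3,7,8,9}; box has {2,8}; anti-diagonal has {2,5} → only 6 remains.
(4,9) = 9: row 4 has {1,2,4,6,8}; col 9 has {2,4,5,6,7}; box has {1,2,3,4,5,6} → only 9 remains.
(5,9) = 8: row 5 has {2,4}; col 9 has {2,4,5,6,7,9}; box has {1,2,3,4,5,6,9} → only 8 remains.
(7,4) = 4: row 7 has {2,5,6,7,8}; col 4 has {1,2,3,5,8}; box has {2,3,5,8,9} → only 4 remains.
(8,6) = 1: row 8 has {2,4,5}; col 6 has {2,3,6,7,8,9}; box has {2,3,4,5,8,9} → only 1 remains.
(8,8) = 9: row 8 has {1,2,4,5}; col 8 has {2,3,4,6,7}; box has {2,4,5,6,7}; main diagonal has {2,5,6,7,8} → only 9 remains.
(9,9) = 1: row 9 has {2,3,5,9}; col 9 has {2,4,5,6,7,8,9}; box has {2,4,5,6,7,9}; main diagonal has {2,5,6,7,8,9} → only 1 remains.
(2,5) = 8: row 2 has {2,3,4,5,6,7,9}; col 5 has {2,4,5,6,9}; box has {1,2,3,4,5,6,7,9} → only 8 remains.
(2,8) = 1: row 2 has {2,3,4,5,6,7,8,9}; col 8 has {2,3,4,6,7,9}; box has {2,4,6,7,9}; anti-diagonal has {2,5,6} → only 1 remains.
(3,9) = 3: row 3 has {1,2,4,6,7,9}; col 9 has {1,2,4,5,6,7,8,9}; box has {1,2,4,6,7,9} → only 3 remains.
(4,2) = 3: row 4 has {1,2,4,6,8,9}; col 2 has {2,4,5,7,8,9}; box has {2,4,9} → only 3 remains.
(5,5) = 3: row 5 has {2,4,8}; col 5 has {2,4,5,6,8,9}; box has {2,6,8}; main diagonal has {1,2,5,6,7,8,9}; anti-diagonal has {1,2,5,6} → only 3 remains.
(5,6) = 5: row 5 has {2,3,4,8}; col 6 has {1,2,3,6,7,8,9}; box has {2,3,6,8} → only 5 remains.
(5,7) = 7: row 5 has {2,3,4,5,8}; col 7 has {1,2,4,5,6,9}; box has {1,2,3,4,5,6,8,9} → only 7 remains.
(6,4) = 7: row 6 has {2,3,5,6,9}; col 4 has {1,2,3,4,5,8}; box has {2,3,5,6,8}; anti-diagonal has {1,2,3,5,6} → only 7 remains.
(6,5) = 1: row 6 has {2,3,5,6,7,9}; col 5 has {2,3,4,5,6,8,9}; box has {2,3,5,6,7,8} → only 1 remains.
(6,6) = 4: row 6 has {1,2,3,5,6,7,9}; col 6 has {1,2,3,5,6,7,8,9}; box has {1,2,3,5,6,7,8}; main diagonal has {1,2,3,5,6,7,8,9} → only 4 remains.
(7,1) = 3: row 7 has {2,4,5,6,7,8}; col 1 has {1,2,5,9}; box has {2,5} → only 3 remains.
(7,2) = 1: row 7 has {2,3,4,5,6,7,8}; col 2 has {2,3,4,5,7,8,9}; box has {2,3,5} → only 1 remains.
(7,3) = 9: row 7 has {1,2,3,4,5,6,7,8}; col 3 has {2,3,4,6}; box has {1,2,3,5}; anti-diagonal has {1,2,3,5,6,7} → only 9 remains.
(8,4) = 6: row 8 has {1,2,4,5,9}; col 4 has {1,2,3,4,5,7,8}; box has {1,2,3,4,5,8,9} → only 6 remains.
(8,5) = 7: row 8 has {1,2,4,5,6,9}; col 5 has {1,2,3,4,5,6,8,9}; box has {1,2,3,4,5,6,8,9} → only 7 remains.
(9,2) = 6: row 9 has {1,2,3,5,9}; col 2 has {1,2,3,4,5,7,8,9}; box has {1,2,3,5,9} → only 6 remains.
(9,8) = 8: row 9 has {1,2,3,5,6,9}; col 8 has {1,2,3,4,6,7,9}; box has {1,2,4,5,6,7,9} → only 8 remains.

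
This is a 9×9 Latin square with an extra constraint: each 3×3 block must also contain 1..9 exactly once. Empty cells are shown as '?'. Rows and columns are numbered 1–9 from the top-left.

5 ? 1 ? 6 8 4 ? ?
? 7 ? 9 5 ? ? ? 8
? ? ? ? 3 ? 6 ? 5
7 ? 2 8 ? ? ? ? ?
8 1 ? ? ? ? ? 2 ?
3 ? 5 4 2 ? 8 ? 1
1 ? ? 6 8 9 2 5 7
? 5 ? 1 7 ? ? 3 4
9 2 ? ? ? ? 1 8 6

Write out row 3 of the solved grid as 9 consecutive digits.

row 2, column 7 = 3: row 2 has {5,7,8,9}; col 7 has {1,2,4,6,8}; box has {4,5,6,8} → only 3 remains.
row 2, column 8 = 1: row 2 has {3,5,7,8,9}; col 8 has {2,3,5,8}; box has {3,4,5,6,8} → only 1 remains.
row 5, column 5 = 9: row 5 has {1,2,8}; col 5 has {2,3,5,6,7,8}; box has {2,4,8} → only 9 remains.
row 5, column 9 = 3: row 5 has {1,2,8,9}; col 9 has {1,4,5,6,7,8}; box has {1,2,8} → only 3 remains.
row 8, column 1 = 6: row 8 has {1,3,4,5,7}; col 1 has {1,3,5,7,8,9}; box has {1,2,5,9} → only 6 remains.
row 8, column 3 = 8: row 8 has {1,3,4,5,6,7}; col 3 has {1,2,5}; box has {1,2,5,6,9} → only 8 remains.
row 8, column 6 = 2: row 8 has {1,3,4,5,6,7,8}; col 6 has {8,9}; box has {1,6,7,8,9} → only 2 remains.
row 8, column 7 = 9: row 8 has {1,2,3,4,5,6,7,8}; col 7 has {1,2,3,4,6,8}; box has {1,2,3,4,5,6,7,8} → only 9 remains.
row 9, column 5 = 4: row 9 has {1,2,6,8,9}; col 5 has {2,3,5,6,7,8,9}; box has {1,2,6,7,8,9} → only 4 remains.
row 2, column 6 = 4: row 2 has {1,3,5,7,8,9}; col 6 has {2,8,9}; box has {3,5,6,8,9} → only 4 remains.
row 4, column 5 = 1: row 4 has {2,7,8}; col 5 has {2,3,4,5,6,7,8,9}; box has {2,4,8,9} → only 1 remains.
row 4, column 7 = 5: row 4 has {1,2,7,8}; col 7 has {1,2,3,4,6,8,9}; box has {1,2,3,8} → only 5 remains.
row 4, column 9 = 9: row 4 has {1,2,5,7,8}; col 9 has {1,3,4,5,6,7,8}; box has {1,2,3,5,8} → only 9 remains.
row 5, column 7 = 7: row 5 has {1,2,3,8,9}; col 7 has {1,2,3,4,5,6,8,9}; box has {1,2,3,5,8,9} → only 7 remains.
row 6, column 8 = 6: row 6 has {1,2,3,4,5,8}; col 8 has {1,2,3,5,8}; box has {1,2,3,5,7,8,9} → only 6 remains.
row 1, column 9 = 2: row 1 has {1,4,5,6,8}; col 9 has {1,3,4,5,6,7,8,9}; box has {1,3,4,5,6,8} → only 2 remains.
row 2, column 1 = 2: row 2 has {1,3,4,5,7,8,9}; col 1 has {1,3,5,6,7,8,9}; box has {1,5,7} → only 2 remains.
row 2, column 3 = 6: row 2 has {1,2,3,4,5,7,8,9}; col 3 has {1,2,5,8}; box has {1,2,5,7} → only 6 remains.
row 3, column 1 = 4: row 3 has {3,5,6}; col 1 has {1,2,3,5,6,7,8,9}; box has {1,2,5,6,7} → only 4 remains.
row 3, column 3 = 9: row 3 has {3,4,5,6}; col 3 has {1,2,5,6,8}; box has {1,2,4,5,6,7} → only 9 remains.
row 3, column 8 = 7: row 3 has {3,4,5,6,9}; col 8 has {1,2,3,5,6,8}; box has {1,2,3,4,5,6,8} → only 7 remains.
row 4, column 8 = 4: row 4 has {1,2,5,7,8,9}; col 8 has {1,2,3,5,6,7,8}; box has {1,2,3,5,6,7,8,9} → only 4 remains.
row 5, column 3 = 4: row 5 has {1,2,3,7,8,9}; col 3 has {1,2,5,6,8,9}; box has {1,2,3,5,7,8} → only 4 remains.
row 5, column 4 = 5: row 5 has {1,2,3,4,7,8,9}; col 4 has {1,4,6,8,9}; box has {1,2,4,8,9} → only 5 remains.
row 5, column 6 = 6: row 5 has {1,2,3,4,5,7,8,9}; col 6 has {2,4,8,9}; box has {1,2,4,5,8,9} → only 6 remains.
row 6, column 2 = 9: row 6 has {1,2,3,4,5,6,8}; col 2 has {1,2,5,7}; box has {1,2,3,4,5,7,8} → only 9 remains.
row 6, column 6 = 7: row 6 has {1,2,3,4,5,6,8,9}; col 6 has {2,4,6,8,9}; box has {1,2,4,5,6,8,9} → only 7 remains.
row 7, column 3 = 3: row 7 has {1,2,5,6,7,8,9}; col 3 has {1,2,4,5,6,8,9}; box has {1,2,5,6,8,9} → only 3 remains.
row 9, column 3 = 7: row 9 has {1,2,4,6,8,9}; col 3 has {1,2,3,4,5,6,8,9}; box has {1,2,3,5,6,8,9} → only 7 remains.
row 9, column 4 = 3: row 9 has {1,2,4,6,7,8,9}; col 4 has {1,4,5,6,8,9}; box has {1,2,4,6,7,8,9} → only 3 remains.
row 9, column 6 = 5: row 9 has {1,2,3,4,6,7,8,9}; col 6 has {2,4,6,7,8,9}; box has {1,2,3,4,6,7,8,9} → only 5 remains.
row 1, column 2 = 3: row 1 has {1,2,4,5,6,8}; col 2 has {1,2,5,7,9}; box has {1,2,4,5,6,7,9} → only 3 remains.
row 1, column 4 = 7: row 1 has {1,2,3,4,5,6,8}; col 4 has {1,3,4,5,6,8,9}; box has {3,4,5,6,8,9} → only 7 remains.
row 1, column 8 = 9: row 1 has {1,2,3,4,5,6,7,8}; col 8 has {1,2,3,4,5,6,7,8}; box has {1,2,3,4,5,6,7,8} → only 9 remains.
row 3, column 2 = 8: row 3 has {3,4,5,6,7,9}; col 2 has {1,2,3,5,7,9}; box has {1,2,3,4,5,6,7,9} → only 8 remains.
row 3, column 4 = 2: row 3 has {3,4,5,6,7,8,9}; col 4 has {1,3,4,5,6,7,8,9}; box has {3,4,5,6,7,8,9} → only 2 remains.
row 3, column 6 = 1: row 3 has {2,3,4,5,6,7,8,9}; col 6 has {2,4,5,6,7,8,9}; box has {2,3,4,5,6,7,8,9} → only 1 remains.

489231675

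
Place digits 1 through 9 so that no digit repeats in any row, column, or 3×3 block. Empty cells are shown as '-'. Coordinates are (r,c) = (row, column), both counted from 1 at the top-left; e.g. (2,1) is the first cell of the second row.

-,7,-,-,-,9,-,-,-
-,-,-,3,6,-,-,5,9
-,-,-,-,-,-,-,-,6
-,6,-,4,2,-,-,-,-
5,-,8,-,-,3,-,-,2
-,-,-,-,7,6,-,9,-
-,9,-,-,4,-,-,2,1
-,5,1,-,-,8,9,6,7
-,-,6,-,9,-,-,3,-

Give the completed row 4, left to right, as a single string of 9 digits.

967425318

(5,5) = 1: row 5 has {2,3,5,8}; col 5 has {2,4,6,7,9}; box has {2,3,4,6,7} → only 1 remains.
(8,4) = 2: row 8 has {1,5,6,7,8,9}; col 4 has {3,4}; box has {4,8,9} → only 2 remains.
(8,5) = 3: row 8 has {1,2,5,6,7,8,9}; col 5 has {1,2,4,6,7,9}; box has {2,4,8,9} → only 3 remains.
(4,6) = 5: row 4 has {2,4,6}; col 6 has {3,6,8,9}; box has {1,2,3,4,6,7} → only 5 remains.
(5,2) = 4: row 5 has {1,2,3,5,8}; col 2 has {5,6,7,9}; box has {5,6,8} → only 4 remains.
(5,4) = 9: row 5 has {1,2,3,4,5,8}; col 4 has {2,3,4}; box has {1,2,3,4,5,6,7} → only 9 remains.
(5,8) = 7: row 5 has {1,2,3,4,5,8,9}; col 8 has {2,3,5,6,9}; box has {2,9} → only 7 remains.
(6,4) = 8: row 6 has {6,7,9}; col 4 has {2,3,4,9}; box has {1,2,3,4,5,6,7,9} → only 8 remains.
(7,6) = 7: row 7 has {1,2,4,9}; col 6 has {3,5,6,8,9}; box has {2,3,4,8,9} → only 7 remains.
(8,1) = 4: row 8 has {1,2,3,5,6,7,8,9}; col 1 has {5}; box has {1,5,6,9} → only 4 remains.
(9,6) = 1: row 9 has {3,6,9}; col 6 has {3,5,6,7,8,9}; box has {2,3,4,7,8,9} → only 1 remains.
(5,7) = 6: row 5 has {1,2,3,4,5,7,8,9}; col 7 has {9}; box has {2,7,9} → only 6 remains.
(7,3) = 3: row 7 has {1,2,4,7,9}; col 3 has {1,6,8}; box has {1,4,5,6,9} → only 3 remains.
(9,4) = 5: row 9 has {1,3,6,9}; col 4 has {2,3,4,8,9}; box has {1,2,3,4,7,8,9} → only 5 remains.
(1,4) = 1: row 1 has {7,9}; col 4 has {2,3,4,5,8,9}; box has {3,6,9} → only 1 remains.
(3,4) = 7: row 3 has {6}; col 4 has {1,2,3,4,5,8,9}; box has {1,3,6,9} → only 7 remains.
(6,3) = 2: row 6 has {6,7,8,9}; col 3 has {1,3,6,8}; box has {4,5,6,8} → only 2 remains.
(7,1) = 8: row 7 has {1,2,3,4,7,9}; col 1 has {4,5}; box has {1,3,4,5,6,9} → only 8 remains.
(7,4) = 6: row 7 has {1,2,3,4,7,8,9}; col 4 has {1,2,3,4,5,7,8,9}; box has {1,2,3,4,5,7,8,9} → only 6 remains.
(7,7) = 5: row 7 has {1,2,3,4,6,7,8,9}; col 7 has {6,9}; box has {1,2,3,6,7,9} → only 5 remains.
(9,2) = 2: row 9 has {1,3,5,6,9}; col 2 has {4,5,6,7,9}; box has {1,3,4,5,6,8,9} → only 2 remains.
(2,3) = 4: row 2 has {3,5,6,9}; col 3 has {1,2,3,6,8}; box has {7} → only 4 remains.
(2,6) = 2: row 2 has {3,4,5,6,9}; col 6 has {1,3,5,6,7,8,9}; box has {1,3,6,7,9} → only 2 remains.
(3,6) = 4: row 3 has {6,7}; col 6 has {1,2,3,5,6,7,8,9}; box has {1,2,3,6,7,9} → only 4 remains.
(9,1) = 7: row 9 has {1,2,3,5,6,9}; col 1 has {4,5,8}; box has {1,2,3,4,5,6,8,9} → only 7 remains.
(1,3) = 5: row 1 has {1,7,9}; col 3 has {1,2,3,4,6,8}; box has {4,7} → only 5 remains.
(1,5) = 8: row 1 has {1,5,7,9}; col 5 has {1,2,3,4,6,7,9}; box has {1,2,3,4,6,7,9} → only 8 remains.
(1,8) = 4: row 1 has {1,5,7,8,9}; col 8 has {2,3,5,6,7,9}; box has {5,6,9} → only 4 remains.
(1,9) = 3: row 1 has {1,4,5,7,8,9}; col 9 has {1,2,6,7,9}; box has {4,5,6,9} → only 3 remains.
(2,1) = 1: row 2 has {2,3,4,5,6,9}; col 1 has {4,5,7,8}; box has {4,5,7} → only 1 remains.
(2,2) = 8: row 2 has {1,2,3,4,5,6,9}; col 2 has {2,4,5,6,7,9}; box has {1,4,5,7} → only 8 remains.
(2,7) = 7: row 2 has {1,2,3,4,5,6,8,9}; col 7 has {5,6,9}; box has {3,4,5,6,9} → only 7 remains.
(3,2) = 3: row 3 has {4,6,7}; col 2 has {2,4,5,6,7,8,9}; box has {1,4,5,7,8} → only 3 remains.
(3,3) = 9: row 3 has {3,4,6,7}; col 3 has {1,2,3,4,5,6,8}; box has {1,3,4,5,7,8} → only 9 remains.
(3,5) = 5: row 3 has {3,4,6,7,9}; col 5 has {1,2,3,4,6,7,8,9}; box has {1,2,3,4,6,7,8,9} → only 5 remains.
(4,3) = 7: row 4 has {2,4,5,6}; col 3 has {1,2,3,4,5,6,8,9}; box has {2,4,5,6,8} → only 7 remains.
(4,9) = 8: row 4 has {2,4,5,6,7}; col 9 has {1,2,3,6,7,9}; box has {2,6,7,9} → only 8 remains.
(6,1) = 3: row 6 has {2,6,7,8,9}; col 1 has {1,4,5,7,8}; box has {2,4,5,6,7,8} → only 3 remains.
(6,2) = 1: row 6 has {2,3,6,7,8,9}; col 2 has {2,3,4,5,6,7,8,9}; box has {2,3,4,5,6,7,8} → only 1 remains.
(6,7) = 4: row 6 has {1,2,3,6,7,8,9}; col 7 has {5,6,7,9}; box has {2,6,7,8,9} → only 4 remains.
(6,9) = 5: row 6 has {1,2,3,4,6,7,8,9}; col 9 has {1,2,3,6,7,8,9}; box has {2,4,6,7,8,9} → only 5 remains.
(9,7) = 8: row 9 has {1,2,3,5,6,7,9}; col 7 has {4,5,6,7,9}; box has {1,2,3,5,6,7,9} → only 8 remains.
(9,9) = 4: row 9 has {1,2,3,5,6,7,8,9}; col 9 has {1,2,3,5,6,7,8,9}; box has {1,2,3,5,6,7,8,9} → only 4 remains.
(1,7) = 2: row 1 has {1,3,4,5,7,8,9}; col 7 has {4,5,6,7,8,9}; box has {3,4,5,6,7,9} → only 2 remains.
(3,1) = 2: row 3 has {3,4,5,6,7,9}; col 1 has {1,3,4,5,7,8}; box has {1,3,4,5,7,8,9} → only 2 remains.
(3,7) = 1: row 3 has {2,3,4,5,6,7,9}; col 7 has {2,4,5,6,7,8,9}; box has {2,3,4,5,6,7,9} → only 1 remains.
(3,8) = 8: row 3 has {1,2,3,4,5,6,7,9}; col 8 has {2,3,4,5,6,7,9}; box has {1,2,3,4,5,6,7,9} → only 8 remains.
(4,1) = 9: row 4 has {2,4,5,6,7,8}; col 1 has {1,2,3,4,5,7,8}; box has {1,2,3,4,5,6,7,8} → only 9 remains.
(4,7) = 3: row 4 has {2,4,5,6,7,8,9}; col 7 has {1,2,4,5,6,7,8,9}; box has {2,4,5,6,7,8,9} → only 3 remains.
(4,8) = 1: row 4 has {2,3,4,5,6,7,8,9}; col 8 has {2,3,4,5,6,7,8,9}; box has {2,3,4,5,6,7,8,9} → only 1 remains.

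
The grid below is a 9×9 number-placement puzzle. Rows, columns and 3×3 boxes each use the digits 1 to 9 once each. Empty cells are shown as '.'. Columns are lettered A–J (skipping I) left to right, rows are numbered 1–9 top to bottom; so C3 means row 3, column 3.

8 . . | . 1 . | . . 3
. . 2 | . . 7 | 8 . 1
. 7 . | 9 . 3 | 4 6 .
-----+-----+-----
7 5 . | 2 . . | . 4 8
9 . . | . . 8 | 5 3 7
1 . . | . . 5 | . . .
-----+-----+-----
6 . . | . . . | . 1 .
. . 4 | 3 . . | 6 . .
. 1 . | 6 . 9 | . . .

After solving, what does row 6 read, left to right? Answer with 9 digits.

148735926

A3 = 5: row 3 has {3,4,6,7,9}; col 1 has {1,6,7,8,9}; box has {2,7,8} → only 5 remains.
C3 = 1: row 3 has {3,4,5,6,7,9}; col 3 has {2,4}; box has {2,5,7,8} → only 1 remains.
J3 = 2: row 3 has {1,3,4,5,6,7,9}; col 9 has {1,3,7,8}; box has {1,3,4,6,8} → only 2 remains.
C5 = 6: row 5 has {3,5,7,8,9}; col 3 has {1,2,4}; box has {1,5,7,9} → only 6 remains.
E5 = 4: row 5 has {3,5,6,7,8,9}; col 5 has {1}; box has {2,5,8} → only 4 remains.
D6 = 7: row 6 has {1,5}; col 4 has {2,3,6,9}; box has {2,4,5,8} → only 7 remains.
A8 = 2: row 8 has {3,4,6}; col 1 has {1,5,6,7,8,9}; box has {1,4,6} → only 2 remains.
F8 = 1: row 8 has {2,3,4,6}; col 6 has {3,5,7,8,9}; box has {3,6,9} → only 1 remains.
A9 = 3: row 9 has {1,6,9}; col 1 has {1,2,5,6,7,8,9}; box has {1,2,4,6} → only 3 remains.
C1 = 9: row 1 has {1,3,8}; col 3 has {1,2,4,6}; box has {1,2,5,7,8} → only 9 remains.
G1 = 7: row 1 has {1,3,8,9}; col 7 has {4,5,6,8}; box has {1,2,3,4,6,8} → only 7 remains.
H1 = 5: row 1 has {1,3,7,8,9}; col 8 has {1,3,4,6}; box has {1,2,3,4,6,7,8} → only 5 remains.
A2 = 4: row 2 has {1,2,7,8}; col 1 has {1,2,3,5,6,7,8,9}; box has {1,2,5,7,8,9} → only 4 remains.
D2 = 5: row 2 has {1,2,4,7,8}; col 4 has {2,3,6,7,9}; box has {1,3,7,9} → only 5 remains.
E2 = 6: row 2 has {1,2,4,5,7,8}; col 5 has {1,4}; box has {1,3,5,7,9} → only 6 remains.
H2 = 9: row 2 has {1,2,4,5,6,7,8}; col 8 has {1,3,4,5,6}; box has {1,2,3,4,5,6,7,8} → only 9 remains.
E3 = 8: row 3 has {1,2,3,4,5,6,7,9}; col 5 has {1,4,6}; box has {1,3,5,6,7,9} → only 8 remains.
C4 = 3: row 4 has {2,4,5,7,8}; col 3 has {1,2,4,6,9}; box has {1,5,6,7,9} → only 3 remains.
E4 = 9: row 4 has {2,3,4,5,7,8}; col 5 has {1,4,6,8}; box has {2,4,5,7,8} → only 9 remains.
F4 = 6: row 4 has {2,3,4,5,7,8,9}; col 6 has {1,3,5,7,8,9}; box has {2,4,5,7,8,9} → only 6 remains.
G4 = 1: row 4 has {2,3,4,5,6,7,8,9}; col 7 has {4,5,6,7,8}; box has {3,4,5,7,8} → only 1 remains.
B5 = 2: row 5 has {3,4,5,6,7,8,9}; col 2 has {1,5,7}; box has {1,3,5,6,7,9} → only 2 remains.
D5 = 1: row 5 has {2,3,4,5,6,7,8,9}; col 4 has {2,3,5,6,7,9}; box has {2,4,5,6,7,8,9} → only 1 remains.
C6 = 8: row 6 has {1,5,7}; col 3 has {1,2,3,4,6,9}; box has {1,2,3,5,6,7,9} → only 8 remains.
E6 = 3: row 6 has {1,5,7,8}; col 5 has {1,4,6,8,9}; box has {1,2,4,5,6,7,8,9} → only 3 remains.
H6 = 2: row 6 has {1,3,5,7,8}; col 8 has {1,3,4,5,6,9}; box has {1,3,4,5,7,8} → only 2 remains.
G9 = 2: row 9 has {1,3,6,9}; col 7 has {1,4,5,6,7,8}; box has {1,6} → only 2 remains.
B1 = 6: row 1 has {1,3,5,7,8,9}; col 2 has {1,2,5,7}; box has {1,2,4,5,7,8,9} → only 6 remains.
D1 = 4: row 1 has {1,3,5,6,7,8,9}; col 4 has {1,2,3,5,6,7,9}; box has {1,3,5,6,7,8,9} → only 4 remains.
F1 = 2: row 1 has {1,3,4,5,6,7,8,9}; col 6 has {1,3,5,6,7,8,9}; box has {1,3,4,5,6,7,8,9} → only 2 remains.
B2 = 3: row 2 has {1,2,4,5,6,7,8,9}; col 2 has {1,2,5,6,7}; box has {1,2,4,5,6,7,8,9} → only 3 remains.
B6 = 4: row 6 has {1,2,3,5,7,8}; col 2 has {1,2,3,5,6,7}; box has {1,2,3,5,6,7,8,9} → only 4 remains.
G6 = 9: row 6 has {1,2,3,4,5,7,8}; col 7 has {1,2,4,5,6,7,8}; box has {1,2,3,4,5,7,8} → only 9 remains.
J6 = 6: row 6 has {1,2,3,4,5,7,8,9}; col 9 has {1,2,3,7,8}; box has {1,2,3,4,5,7,8,9} → only 6 remains.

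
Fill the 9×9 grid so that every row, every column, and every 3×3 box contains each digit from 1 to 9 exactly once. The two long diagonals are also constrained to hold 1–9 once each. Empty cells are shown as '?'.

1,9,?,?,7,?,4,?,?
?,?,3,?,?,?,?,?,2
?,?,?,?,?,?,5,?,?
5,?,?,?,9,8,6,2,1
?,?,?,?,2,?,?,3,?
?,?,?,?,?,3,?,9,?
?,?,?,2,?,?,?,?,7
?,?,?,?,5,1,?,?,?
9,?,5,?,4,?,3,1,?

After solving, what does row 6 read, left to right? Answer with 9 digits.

row 4, column 2 = 3: in row 4, 3 can only go here (every other open cell in that row sees a 3).
row 5, column 3 = 9: in row 5, 9 can only go here (every other open cell in that row sees a 9).
row 6, column 9 = 5: in row 6, 5 can only go here (every other open cell in that row sees a 5).
row 7, column 8 = 5: in row 7, 5 can only go here (every other open cell in that row sees a 5).
row 9, column 2 = 2: in row 9, 2 can only go here (every other open cell in that row sees a 2).
row 8, column 7 = 2: in row 8, 2 can only go here (every other open cell in that row sees a 2).
row 2, column 2 = 5: in column 2, 5 can only go here (every other open cell in that column sees a 5).
row 2, column 7 = 1: in column 7, 1 can only go here (every other open cell in that column sees a 1).
row 7, column 7 = 9: in column 7, 9 can only go here (every other open cell in that column sees a 9).
row 7, column 6 = 6: row 7 has {2,5,7,9}; col 6 has {1,3,8}; box has {1,2,4,5} → only 6 remains.
row 9, column 6 = 7: row 9 has {1,2,3,4,5,9}; col 6 has {1,3,6,8}; box has {1,2,4,5,6} → only 7 remains.
row 9, column 4 = 8: row 9 has {1,2,3,4,5,7,9}; col 4 has {2}; box has {1,2,4,5,6,7} → only 8 remains.
row 9, column 9 = 6: row 9 has {1,2,3,4,5,7,8,9}; col 9 has {1,2,5,7}; box has {1,2,3,5,7,9}; main diagonal has {1,2,3,5,9} → only 6 remains.
row 1, column 9 = 3: row 1 has {1,4,7,9}; col 9 has {1,2,5,6,7}; box has {1,2,4,5}; anti-diagonal has {2,5,8,9} → only 3 remains.
row 7, column 5 = 3: row 7 has {2,5,6,7,9}; col 5 has {2,4,5,7,9}; box has {1,2,4,5,6,7,8} → only 3 remains.
row 8, column 4 = 9: row 8 has {1,2,5}; col 4 has {2,8}; box has {1,2,3,4,5,6,7,8} → only 9 remains.
row 2, column 6 = 9: in row 2, 9 can only go here (every other open cell in that row sees a 9).
row 3, column 4 = 3: in row 3, 3 can only go here (every other open cell in that row sees a 3).
row 3, column 9 = 9: in row 3, 9 can only go here (every other open cell in that row sees a 9).
row 3, column 5 = 1: in row 3, 1 can only go here (every other open cell in that row sees a 1).
row 6, column 5 = 6: row 6 has {3,5,9}; col 5 has {1,2,3,4,5,7,9}; box has {2,3,8,9} → only 6 remains.
row 2, column 5 = 8: row 2 has {1,2,3,5,9}; col 5 has {1,2,3,4,5,6,7,9}; box has {1,3,7,9} → only 8 remains.
row 8, column 1 = 3: in row 8, 3 can only go here (every other open cell in that row sees a 3).
row 8, column 8 = 4: in column 8, 4 can only go here (every other open cell in that column sees a 4).
row 4, column 4 = 7: row 4 has {1,2,3,5,6,8,9}; col 4 has {2,3,8,9}; box has {2,3,6,8,9}; main diagonal has {1,2,3,4,5,6,9} → only 7 remains.
row 8, column 9 = 8: row 8 has {1,2,3,4,5,9}; col 9 has {1,2,3,5,6,7,9}; box has {1,2,3,4,5,6,7,9} → only 8 remains.
row 3, column 3 = 8: row 3 has {1,3,5,9}; col 3 has {3,5,9}; box has {1,3,5,9}; main diagonal has {1,2,3,4,5,6,7,9} → only 8 remains.
row 4, column 3 = 4: row 4 has {1,2,3,5,6,7,8,9}; col 3 has {3,5,8,9}; box has {3,5,9} → only 4 remains.
row 5, column 9 = 4: row 5 has {2,3,9}; col 9 has {1,2,3,5,6,7,8,9}; box has {1,2,3,5,6,9} → only 4 remains.
row 7, column 3 = 1: row 7 has {2,3,5,6,7,9}; col 3 has {3,4,5,8,9}; box has {2,3,5,9}; anti-diagonal has {2,3,5,8,9} → only 1 remains.
row 5, column 6 = 5: row 5 has {2,3,4,9}; col 6 has {1,3,6,7,8,9}; box has {2,3,6,7,8,9} → only 5 remains.
row 6, column 4 = 4: row 6 has {3,5,6,9}; col 4 has {2,3,7,8,9}; box has {2,3,5,6,7,8,9}; anti-diagonal has {1,2,3,5,8,9} → only 4 remains.
row 1, column 6 = 2: row 1 has {1,3,4,7,9}; col 6 has {1,3,5,6,7,8,9}; box has {1,3,7,8,9} → only 2 remains.
row 2, column 4 = 6: row 2 has {1,2,3,5,8,9}; col 4 has {2,3,4,7,8,9}; box has {1,2,3,7,8,9} → only 6 remains.
row 2, column 8 = 7: row 2 has {1,2,3,5,6,8,9}; col 8 has {1,2,3,4,5,9}; box has {1,2,3,4,5,9}; anti-diagonal has {1,2,3,4,5,8,9} → only 7 remains.
row 3, column 6 = 4: row 3 has {1,3,5,8,9}; col 6 has {1,2,3,5,6,7,8,9}; box has {1,2,3,6,7,8,9} → only 4 remains.
row 3, column 8 = 6: row 3 has {1,3,4,5,8,9}; col 8 has {1,2,3,4,5,7,9}; box has {1,2,3,4,5,7,9} → only 6 remains.
row 5, column 4 = 1: row 5 has {2,3,4,5,9}; col 4 has {2,3,4,6,7,8,9}; box has {2,3,4,5,6,7,8,9} → only 1 remains.
row 8, column 2 = 6: row 8 has {1,2,3,4,5,8,9}; col 2 has {2,3,5,9}; box has {1,2,3,5,9}; anti-diagonal has {1,2,3,4,5,7,8,9} → only 6 remains.
row 8, column 3 = 7: row 8 has {1,2,3,4,5,6,8,9}; col 3 has {1,3,4,5,8,9}; box has {1,2,3,5,6,9} → only 7 remains.
row 1, column 3 = 6: row 1 has {1,2,3,4,7,9}; col 3 has {1,3,4,5,7,8,9}; box has {1,3,5,8,9} → only 6 remains.
row 1, column 4 = 5: row 1 has {1,2,3,4,6,7,9}; col 4 has {1,2,3,4,6,7,8,9}; box has {1,2,3,4,6,7,8,9} → only 5 remains.
row 1, column 8 = 8: row 1 has {1,2,3,4,5,6,7,9}; col 8 has {1,2,3,4,5,6,7,9}; box has {1,2,3,4,5,6,7,9} → only 8 remains.
row 2, column 1 = 4: row 2 has {1,2,3,5,6,7,8,9}; col 1 has {1,3,5,9}; box has {1,3,5,6,8,9} → only 4 remains.
row 3, column 2 = 7: row 3 has {1,3,4,5,6,8,9}; col 2 has {2,3,5,6,9}; box has {1,3,4,5,6,8,9} → only 7 remains.
row 5, column 2 = 8: row 5 has {1,2,3,4,5,9}; col 2 has {2,3,5,6,7,9}; box has {3,4,5,9} → only 8 remains.
row 5, column 7 = 7: row 5 has {1,2,3,4,5,8,9}; col 7 has {1,2,3,4,5,6,9}; box has {1,2,3,4,5,6,9} → only 7 remains.
row 6, column 2 = 1: row 6 has {3,4,5,6,9}; col 2 has {2,3,5,6,7,8,9}; box has {3,4,5,8,9} → only 1 remains.
row 6, column 3 = 2: row 6 has {1,3,4,5,6,9}; col 3 has {1,3,4,5,6,7,8,9}; box has {1,3,4,5,8,9} → only 2 remains.
row 6, column 7 = 8: row 6 has {1,2,3,4,5,6,9}; col 7 has {1,2,3,4,5,6,7,9}; box has {1,2,3,4,5,6,7,9} → only 8 remains.
row 7, column 1 = 8: row 7 has {1,2,3,5,6,7,9}; col 1 has {1,3,4,5,9}; box has {1,2,3,5,6,7,9} → only 8 remains.
row 7, column 2 = 4: row 7 has {1,2,3,5,6,7,8,9}; col 2 has {1,2,3,5,6,7,8,9}; box has {1,2,3,5,6,7,8,9} → only 4 remains.
row 3, column 1 = 2: row 3 has {1,3,4,5,6,7,8,9}; col 1 has {1,3,4,5,8,9}; box has {1,3,4,5,6,7,8,9} → only 2 remains.
row 5, column 1 = 6: row 5 has {1,2,3,4,5,7,8,9}; col 1 has {1,2,3,4,5,8,9}; box has {1,2,3,4,5,8,9} → only 6 remains.
row 6, column 1 = 7: row 6 has {1,2,3,4,5,6,8,9}; col 1 has {1,2,3,4,5,6,8,9}; box has {1,2,3,4,5,6,8,9} → only 7 remains.

712463895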